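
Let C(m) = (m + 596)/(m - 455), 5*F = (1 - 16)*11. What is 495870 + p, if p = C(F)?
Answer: 241983997/488 ≈ 4.9587e+5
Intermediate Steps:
F = -33 (F = ((1 - 16)*11)/5 = (-15*11)/5 = (⅕)*(-165) = -33)
C(m) = (596 + m)/(-455 + m)
p = -563/488 (p = (596 - 33)/(-455 - 33) = 563/(-488) = -1/488*563 = -563/488 ≈ -1.1537)
495870 + p = 495870 - 563/488 = 241983997/488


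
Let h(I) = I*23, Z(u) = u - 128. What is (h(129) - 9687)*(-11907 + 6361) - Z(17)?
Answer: 37269231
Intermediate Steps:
Z(u) = -128 + u
h(I) = 23*I
(h(129) - 9687)*(-11907 + 6361) - Z(17) = (23*129 - 9687)*(-11907 + 6361) - (-128 + 17) = (2967 - 9687)*(-5546) - 1*(-111) = -6720*(-5546) + 111 = 37269120 + 111 = 37269231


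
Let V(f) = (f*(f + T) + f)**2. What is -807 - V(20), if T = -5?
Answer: -103207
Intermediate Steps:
V(f) = (f + f*(-5 + f))**2 (V(f) = (f*(f - 5) + f)**2 = (f*(-5 + f) + f)**2 = (f + f*(-5 + f))**2)
-807 - V(20) = -807 - 20**2*(-4 + 20)**2 = -807 - 400*16**2 = -807 - 400*256 = -807 - 1*102400 = -807 - 102400 = -103207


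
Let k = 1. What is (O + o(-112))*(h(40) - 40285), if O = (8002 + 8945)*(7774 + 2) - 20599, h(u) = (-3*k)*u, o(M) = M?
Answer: -5323728900205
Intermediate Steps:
h(u) = -3*u (h(u) = (-3*1)*u = -3*u)
O = 131759273 (O = 16947*7776 - 20599 = 131779872 - 20599 = 131759273)
(O + o(-112))*(h(40) - 40285) = (131759273 - 112)*(-3*40 - 40285) = 131759161*(-120 - 40285) = 131759161*(-40405) = -5323728900205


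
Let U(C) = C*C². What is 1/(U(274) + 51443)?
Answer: 1/20622267 ≈ 4.8491e-8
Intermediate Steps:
U(C) = C³
1/(U(274) + 51443) = 1/(274³ + 51443) = 1/(20570824 + 51443) = 1/20622267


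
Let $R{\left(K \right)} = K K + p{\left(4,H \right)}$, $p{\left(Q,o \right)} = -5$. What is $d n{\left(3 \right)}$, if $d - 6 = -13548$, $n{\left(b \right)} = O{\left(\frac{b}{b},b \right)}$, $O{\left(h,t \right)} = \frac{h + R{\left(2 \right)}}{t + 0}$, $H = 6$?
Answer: $0$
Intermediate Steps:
$R{\left(K \right)} = -5 + K^{2}$ ($R{\left(K \right)} = K K - 5 = K^{2} - 5 = -5 + K^{2}$)
$O{\left(h,t \right)} = \frac{-1 + h}{t}$ ($O{\left(h,t \right)} = \frac{h - \left(5 - 2^{2}\right)}{t + 0} = \frac{h + \left(-5 + 4\right)}{t} = \frac{h - 1}{t} = \frac{-1 + h}{t}$)
$n{\left(b \right)} = 0$ ($n{\left(b \right)} = \frac{-1 + \frac{b}{b}}{b} = \frac{-1 + 1}{b} = \frac{1}{b} 0 = 0$)
$d = -13542$ ($d = 6 - 13548 = -13542$)
$d n{\left(3 \right)} = \left(-13542\right) 0 = 0$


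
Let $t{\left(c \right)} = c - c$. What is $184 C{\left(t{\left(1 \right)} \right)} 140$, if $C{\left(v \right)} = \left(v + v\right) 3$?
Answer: $0$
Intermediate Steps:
$t{\left(c \right)} = 0$
$C{\left(v \right)} = 6 v$ ($C{\left(v \right)} = 2 v 3 = 6 v$)
$184 C{\left(t{\left(1 \right)} \right)} 140 = 184 \cdot 6 \cdot 0 \cdot 140 = 184 \cdot 0 \cdot 140 = 0 \cdot 140 = 0$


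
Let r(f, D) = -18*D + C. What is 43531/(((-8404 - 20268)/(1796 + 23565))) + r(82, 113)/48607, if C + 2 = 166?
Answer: -7665954361011/199094272 ≈ -38504.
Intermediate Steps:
C = 164 (C = -2 + 166 = 164)
r(f, D) = 164 - 18*D (r(f, D) = -18*D + 164 = 164 - 18*D)
43531/(((-8404 - 20268)/(1796 + 23565))) + r(82, 113)/48607 = 43531/(((-8404 - 20268)/(1796 + 23565))) + (164 - 18*113)/48607 = 43531/((-28672/25361)) + (164 - 2034)*(1/48607) = 43531/((-28672*1/25361)) - 1870*1/48607 = 43531/(-4096/3623) - 1870/48607 = 43531*(-3623/4096) - 1870/48607 = -157712813/4096 - 1870/48607 = -7665954361011/199094272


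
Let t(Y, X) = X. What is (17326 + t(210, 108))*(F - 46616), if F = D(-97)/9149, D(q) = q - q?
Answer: -812703344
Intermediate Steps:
D(q) = 0
F = 0 (F = 0/9149 = 0*(1/9149) = 0)
(17326 + t(210, 108))*(F - 46616) = (17326 + 108)*(0 - 46616) = 17434*(-46616) = -812703344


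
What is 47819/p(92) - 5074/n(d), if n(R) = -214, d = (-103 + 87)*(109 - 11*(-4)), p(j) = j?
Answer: 5350037/9844 ≈ 543.48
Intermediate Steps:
d = -2448 (d = -16*(109 + 44) = -16*153 = -2448)
47819/p(92) - 5074/n(d) = 47819/92 - 5074/(-214) = 47819*(1/92) - 5074*(-1/214) = 47819/92 + 2537/107 = 5350037/9844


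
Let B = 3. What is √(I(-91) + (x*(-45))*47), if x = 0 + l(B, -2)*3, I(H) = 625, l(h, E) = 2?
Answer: I*√12065 ≈ 109.84*I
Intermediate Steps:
x = 6 (x = 0 + 2*3 = 0 + 6 = 6)
√(I(-91) + (x*(-45))*47) = √(625 + (6*(-45))*47) = √(625 - 270*47) = √(625 - 12690) = √(-12065) = I*√12065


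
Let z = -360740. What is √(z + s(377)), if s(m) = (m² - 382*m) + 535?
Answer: I*√362090 ≈ 601.74*I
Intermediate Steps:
s(m) = 535 + m² - 382*m
√(z + s(377)) = √(-360740 + (535 + 377² - 382*377)) = √(-360740 + (535 + 142129 - 144014)) = √(-360740 - 1350) = √(-362090) = I*√362090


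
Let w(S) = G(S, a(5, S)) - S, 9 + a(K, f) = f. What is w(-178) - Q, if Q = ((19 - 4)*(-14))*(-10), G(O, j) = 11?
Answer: -1911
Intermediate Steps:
a(K, f) = -9 + f
w(S) = 11 - S
Q = 2100 (Q = (15*(-14))*(-10) = -210*(-10) = 2100)
w(-178) - Q = (11 - 1*(-178)) - 1*2100 = (11 + 178) - 2100 = 189 - 2100 = -1911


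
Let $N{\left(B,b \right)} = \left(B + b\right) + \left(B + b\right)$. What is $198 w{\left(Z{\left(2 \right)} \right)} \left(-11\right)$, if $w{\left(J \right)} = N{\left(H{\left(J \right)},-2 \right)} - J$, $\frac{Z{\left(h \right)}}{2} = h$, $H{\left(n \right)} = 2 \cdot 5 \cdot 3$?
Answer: $-113256$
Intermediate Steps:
$H{\left(n \right)} = 30$ ($H{\left(n \right)} = 10 \cdot 3 = 30$)
$N{\left(B,b \right)} = 2 B + 2 b$
$Z{\left(h \right)} = 2 h$
$w{\left(J \right)} = 56 - J$ ($w{\left(J \right)} = \left(2 \cdot 30 + 2 \left(-2\right)\right) - J = \left(60 - 4\right) - J = 56 - J$)
$198 w{\left(Z{\left(2 \right)} \right)} \left(-11\right) = 198 \left(56 - 2 \cdot 2\right) \left(-11\right) = 198 \left(56 - 4\right) \left(-11\right) = 198 \cdot 52 \left(-11\right) = 10296 \left(-11\right) = -113256$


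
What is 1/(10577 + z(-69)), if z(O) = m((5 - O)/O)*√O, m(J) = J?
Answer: 729813/7719237577 + 74*I*√69/7719237577 ≈ 9.4545e-5 + 7.9631e-8*I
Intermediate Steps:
z(O) = (5 - O)/√O (z(O) = ((5 - O)/O)*√O = (5 - O)/√O)
1/(10577 + z(-69)) = 1/(10577 + (5 - 1*(-69))/√(-69)) = 1/(10577 + (-I*√69/69)*(5 + 69)) = 1/(10577 - I*√69/69*74) = 1/(10577 - 74*I*√69/69)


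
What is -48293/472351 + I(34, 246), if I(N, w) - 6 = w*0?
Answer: 2785813/472351 ≈ 5.8978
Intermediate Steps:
I(N, w) = 6 (I(N, w) = 6 + w*0 = 6 + 0 = 6)
-48293/472351 + I(34, 246) = -48293/472351 + 6 = 2785813/472351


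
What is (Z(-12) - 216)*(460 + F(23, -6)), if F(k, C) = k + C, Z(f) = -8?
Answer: -106848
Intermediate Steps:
F(k, C) = C + k
(Z(-12) - 216)*(460 + F(23, -6)) = (-8 - 216)*(460 + (-6 + 23)) = -224*(460 + 17) = -224*477 = -106848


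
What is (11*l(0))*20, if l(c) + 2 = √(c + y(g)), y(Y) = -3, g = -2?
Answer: -440 + 220*I*√3 ≈ -440.0 + 381.05*I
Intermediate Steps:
l(c) = -2 + √(-3 + c) (l(c) = -2 + √(c - 3) = -2 + √(-3 + c))
(11*l(0))*20 = (11*(-2 + √(-3 + 0)))*20 = (11*(-2 + √(-3)))*20 = (11*(-2 + I*√3))*20 = (-22 + 11*I*√3)*20 = -440 + 220*I*√3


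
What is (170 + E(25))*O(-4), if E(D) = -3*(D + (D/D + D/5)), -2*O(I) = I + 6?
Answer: -77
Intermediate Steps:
O(I) = -3 - I/2 (O(I) = -(I + 6)/2 = -(6 + I)/2 = -3 - I/2)
E(D) = -3 - 18*D/5 (E(D) = -3*(D + (1 + D*(⅕))) = -3*(D + (1 + D/5)) = -3*(1 + 6*D/5) = -3 - 18*D/5)
(170 + E(25))*O(-4) = (170 + (-3 - 18/5*25))*(-3 - ½*(-4)) = (170 + (-3 - 90))*(-3 + 2) = (170 - 93)*(-1) = 77*(-1) = -77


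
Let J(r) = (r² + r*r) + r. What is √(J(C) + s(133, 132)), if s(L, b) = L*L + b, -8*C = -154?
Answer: √297302/4 ≈ 136.31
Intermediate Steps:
C = 77/4 (C = -⅛*(-154) = 77/4 ≈ 19.250)
J(r) = r + 2*r² (J(r) = (r² + r²) + r = 2*r² + r = r + 2*r²)
s(L, b) = b + L² (s(L, b) = L² + b = b + L²)
√(J(C) + s(133, 132)) = √(77*(1 + 2*(77/4))/4 + (132 + 133²)) = √(77*(1 + 77/2)/4 + (132 + 17689)) = √((77/4)*(79/2) + 17821) = √(6083/8 + 17821) = √(148651/8) = √297302/4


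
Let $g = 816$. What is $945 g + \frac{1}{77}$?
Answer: $\frac{59376241}{77} \approx 7.7112 \cdot 10^{5}$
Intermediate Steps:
$945 g + \frac{1}{77} = 945 \cdot 816 + \frac{1}{77} = 771120 + \frac{1}{77} = \frac{59376241}{77}$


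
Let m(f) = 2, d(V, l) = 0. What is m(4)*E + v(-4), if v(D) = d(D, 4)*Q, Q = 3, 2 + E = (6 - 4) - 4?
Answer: -8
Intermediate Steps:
E = -4 (E = -2 + ((6 - 4) - 4) = -2 + (2 - 4) = -2 - 2 = -4)
v(D) = 0 (v(D) = 0*3 = 0)
m(4)*E + v(-4) = 2*(-4) + 0 = -8 + 0 = -8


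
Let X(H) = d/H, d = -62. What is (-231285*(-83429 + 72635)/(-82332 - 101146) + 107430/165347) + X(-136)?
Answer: -14033623712107637/1031476253444 ≈ -13605.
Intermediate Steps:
X(H) = -62/H
(-231285*(-83429 + 72635)/(-82332 - 101146) + 107430/165347) + X(-136) = (-231285*(-83429 + 72635)/(-82332 - 101146) + 107430/165347) - 62/(-136) = (-231285/((-183478/(-10794))) + 107430*(1/165347)) - 62*(-1/136) = (-231285/((-183478*(-1/10794))) + 107430/165347) + 31/68 = (-231285/91739/5397 + 107430/165347) + 31/68 = (-231285*5397/91739 + 107430/165347) + 31/68 = (-1248245145/91739 + 107430/165347) + 31/68 = -206383734469545/15168768433 + 31/68 = -14033623712107637/1031476253444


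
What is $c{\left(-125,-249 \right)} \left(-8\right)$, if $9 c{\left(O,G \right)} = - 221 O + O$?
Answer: $- \frac{220000}{9} \approx -24444.0$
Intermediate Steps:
$c{\left(O,G \right)} = - \frac{220 O}{9}$ ($c{\left(O,G \right)} = \frac{- 221 O + O}{9} = \frac{\left(-220\right) O}{9} = - \frac{220 O}{9}$)
$c{\left(-125,-249 \right)} \left(-8\right) = \left(- \frac{220}{9}\right) \left(-125\right) \left(-8\right) = \frac{27500}{9} \left(-8\right) = - \frac{220000}{9}$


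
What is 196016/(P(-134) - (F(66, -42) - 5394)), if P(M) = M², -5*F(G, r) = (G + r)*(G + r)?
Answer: 490040/58663 ≈ 8.3535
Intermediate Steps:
F(G, r) = -(G + r)²/5 (F(G, r) = -(G + r)*(G + r)/5 = -(G + r)²/5)
196016/(P(-134) - (F(66, -42) - 5394)) = 196016/((-134)² - (-(66 - 42)²/5 - 5394)) = 196016/(17956 - (-⅕*24² - 5394)) = 196016/(17956 - (-⅕*576 - 5394)) = 196016/(17956 - (-576/5 - 5394)) = 196016/(17956 - 1*(-27546/5)) = 196016/(17956 + 27546/5) = 196016/(117326/5) = 196016*(5/117326) = 490040/58663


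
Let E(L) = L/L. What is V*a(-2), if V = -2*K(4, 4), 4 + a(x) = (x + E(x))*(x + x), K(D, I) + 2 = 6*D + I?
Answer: 0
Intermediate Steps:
E(L) = 1
K(D, I) = -2 + I + 6*D (K(D, I) = -2 + (6*D + I) = -2 + (I + 6*D) = -2 + I + 6*D)
a(x) = -4 + 2*x*(1 + x) (a(x) = -4 + (x + 1)*(x + x) = -4 + (1 + x)*(2*x) = -4 + 2*x*(1 + x))
V = -52 (V = -2*(-2 + 4 + 6*4) = -2*(-2 + 4 + 24) = -2*26 = -52)
V*a(-2) = -52*(-4 + 2*(-2) + 2*(-2)²) = -52*(-4 - 4 + 2*4) = -52*(-4 - 4 + 8) = -52*0 = 0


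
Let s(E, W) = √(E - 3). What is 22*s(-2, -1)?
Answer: 22*I*√5 ≈ 49.193*I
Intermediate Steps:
s(E, W) = √(-3 + E)
22*s(-2, -1) = 22*√(-3 - 2) = 22*√(-5) = 22*(I*√5) = 22*I*√5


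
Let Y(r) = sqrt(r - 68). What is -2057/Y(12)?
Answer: 2057*I*sqrt(14)/28 ≈ 274.88*I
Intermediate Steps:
Y(r) = sqrt(-68 + r)
-2057/Y(12) = -2057/sqrt(-68 + 12) = -2057*(-I*sqrt(14)/28) = -(-2057)*I*sqrt(14)/28 = 2057*I*sqrt(14)/28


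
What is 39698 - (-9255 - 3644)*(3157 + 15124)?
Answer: 235846317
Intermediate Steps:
39698 - (-9255 - 3644)*(3157 + 15124) = 39698 - (-12899)*18281 = 39698 - 1*(-235806619) = 39698 + 235806619 = 235846317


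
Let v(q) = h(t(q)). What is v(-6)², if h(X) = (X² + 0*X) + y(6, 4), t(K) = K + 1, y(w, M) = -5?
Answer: 400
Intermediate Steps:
t(K) = 1 + K
h(X) = -5 + X² (h(X) = (X² + 0*X) - 5 = (X² + 0) - 5 = X² - 5 = -5 + X²)
v(q) = -5 + (1 + q)²
v(-6)² = (-5 + (1 - 6)²)² = (-5 + (-5)²)² = (-5 + 25)² = 20² = 400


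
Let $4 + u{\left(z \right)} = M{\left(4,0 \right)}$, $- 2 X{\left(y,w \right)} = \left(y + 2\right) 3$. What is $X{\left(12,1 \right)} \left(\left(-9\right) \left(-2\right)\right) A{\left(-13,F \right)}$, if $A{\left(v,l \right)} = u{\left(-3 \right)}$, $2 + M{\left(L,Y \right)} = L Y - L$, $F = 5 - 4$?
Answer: $3780$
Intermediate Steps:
$X{\left(y,w \right)} = -3 - \frac{3 y}{2}$ ($X{\left(y,w \right)} = - \frac{\left(y + 2\right) 3}{2} = - \frac{\left(2 + y\right) 3}{2} = - \frac{6 + 3 y}{2} = -3 - \frac{3 y}{2}$)
$F = 1$ ($F = 5 - 4 = 1$)
$M{\left(L,Y \right)} = -2 - L + L Y$ ($M{\left(L,Y \right)} = -2 + \left(L Y - L\right) = -2 + \left(- L + L Y\right) = -2 - L + L Y$)
$u{\left(z \right)} = -10$ ($u{\left(z \right)} = -4 - 6 = -10$)
$A{\left(v,l \right)} = -10$
$X{\left(12,1 \right)} \left(\left(-9\right) \left(-2\right)\right) A{\left(-13,F \right)} = \left(-3 - 18\right) \left(\left(-9\right) \left(-2\right)\right) \left(-10\right) = \left(-3 - 18\right) 18 \left(-10\right) = \left(-21\right) 18 \left(-10\right) = \left(-378\right) \left(-10\right) = 3780$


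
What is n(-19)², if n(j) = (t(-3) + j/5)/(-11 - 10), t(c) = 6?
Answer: 121/11025 ≈ 0.010975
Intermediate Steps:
n(j) = -2/7 - j/105 (n(j) = (6 + j/5)/(-11 - 10) = (6 + j*(⅕))/(-21) = (6 + j/5)*(-1/21) = -2/7 - j/105)
n(-19)² = (-2/7 - 1/105*(-19))² = (-2/7 + 19/105)² = (-11/105)² = 121/11025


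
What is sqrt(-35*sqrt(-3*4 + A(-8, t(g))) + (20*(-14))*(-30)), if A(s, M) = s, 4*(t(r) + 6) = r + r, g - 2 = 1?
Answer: sqrt(8400 - 70*I*sqrt(5)) ≈ 91.656 - 0.8539*I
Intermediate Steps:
g = 3 (g = 2 + 1 = 3)
t(r) = -6 + r/2 (t(r) = -6 + (r + r)/4 = -6 + (2*r)/4 = -6 + r/2)
sqrt(-35*sqrt(-3*4 + A(-8, t(g))) + (20*(-14))*(-30)) = sqrt(-35*sqrt(-3*4 - 8) + (20*(-14))*(-30)) = sqrt(-35*sqrt(-12 - 8) - 280*(-30)) = sqrt(-70*I*sqrt(5) + 8400) = sqrt(8400 - 70*I*sqrt(5))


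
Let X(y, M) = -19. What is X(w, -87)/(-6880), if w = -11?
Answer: 19/6880 ≈ 0.0027616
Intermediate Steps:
X(w, -87)/(-6880) = -19/(-6880) = -19*(-1/6880) = 19/6880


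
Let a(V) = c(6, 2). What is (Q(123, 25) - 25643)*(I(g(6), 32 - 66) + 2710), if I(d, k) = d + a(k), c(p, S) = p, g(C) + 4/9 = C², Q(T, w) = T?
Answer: -631977280/9 ≈ -7.0220e+7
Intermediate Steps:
g(C) = -4/9 + C²
a(V) = 6
I(d, k) = 6 + d (I(d, k) = d + 6 = 6 + d)
(Q(123, 25) - 25643)*(I(g(6), 32 - 66) + 2710) = (123 - 25643)*((6 + (-4/9 + 6²)) + 2710) = -25520*((6 + (-4/9 + 36)) + 2710) = -25520*((6 + 320/9) + 2710) = -25520*(374/9 + 2710) = -25520*24764/9 = -631977280/9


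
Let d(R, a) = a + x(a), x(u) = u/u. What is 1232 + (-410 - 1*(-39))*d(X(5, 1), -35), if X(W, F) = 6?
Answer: 13846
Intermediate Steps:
x(u) = 1
d(R, a) = 1 + a (d(R, a) = a + 1 = 1 + a)
1232 + (-410 - 1*(-39))*d(X(5, 1), -35) = 1232 + (-410 - 1*(-39))*(1 - 35) = 1232 + (-410 + 39)*(-34) = 1232 - 371*(-34) = 1232 + 12614 = 13846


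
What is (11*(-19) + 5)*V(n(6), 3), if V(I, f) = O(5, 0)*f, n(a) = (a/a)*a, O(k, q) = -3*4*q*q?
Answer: 0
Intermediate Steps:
O(k, q) = -12*q²
n(a) = a (n(a) = 1*a = a)
V(I, f) = 0 (V(I, f) = (-12*0²)*f = (-12*0)*f = 0*f = 0)
(11*(-19) + 5)*V(n(6), 3) = (11*(-19) + 5)*0 = (-209 + 5)*0 = -204*0 = 0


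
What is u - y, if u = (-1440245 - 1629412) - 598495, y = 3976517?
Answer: -7644669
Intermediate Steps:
u = -3668152 (u = -3069657 - 598495 = -3668152)
u - y = -3668152 - 1*3976517 = -3668152 - 3976517 = -7644669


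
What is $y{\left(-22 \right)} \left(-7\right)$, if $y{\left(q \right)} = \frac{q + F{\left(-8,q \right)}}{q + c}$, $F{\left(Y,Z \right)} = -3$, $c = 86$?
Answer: $\frac{175}{64} \approx 2.7344$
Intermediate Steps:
$y{\left(q \right)} = \frac{-3 + q}{86 + q}$ ($y{\left(q \right)} = \frac{q - 3}{q + 86} = \frac{-3 + q}{86 + q}$)
$y{\left(-22 \right)} \left(-7\right) = \frac{-3 - 22}{86 - 22} \left(-7\right) = \frac{1}{64} \left(-25\right) \left(-7\right) = \left(- \frac{25}{64}\right) \left(-7\right) = \frac{175}{64}$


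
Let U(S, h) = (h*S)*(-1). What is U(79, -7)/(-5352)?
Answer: -553/5352 ≈ -0.10333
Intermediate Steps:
U(S, h) = -S*h (U(S, h) = (S*h)*(-1) = -S*h)
U(79, -7)/(-5352) = -1*79*(-7)/(-5352) = 553*(-1/5352) = -553/5352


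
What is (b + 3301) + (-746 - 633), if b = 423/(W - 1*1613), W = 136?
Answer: 2838371/1477 ≈ 1921.7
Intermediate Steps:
b = -423/1477 (b = 423/(136 - 1*1613) = 423/(136 - 1613) = 423/(-1477) = 423*(-1/1477) = -423/1477 ≈ -0.28639)
(b + 3301) + (-746 - 633) = (-423/1477 + 3301) + (-746 - 633) = 4875154/1477 - 1379 = 2838371/1477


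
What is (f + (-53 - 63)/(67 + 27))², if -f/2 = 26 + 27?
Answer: 25401600/2209 ≈ 11499.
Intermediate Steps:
f = -106 (f = -2*(26 + 27) = -2*53 = -106)
(f + (-53 - 63)/(67 + 27))² = (-106 + (-53 - 63)/(67 + 27))² = (-106 - 116/94)² = (-106 - 116*1/94)² = (-106 - 58/47)² = (-5040/47)² = 25401600/2209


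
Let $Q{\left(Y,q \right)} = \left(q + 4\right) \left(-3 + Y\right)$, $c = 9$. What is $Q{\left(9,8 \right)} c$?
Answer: $648$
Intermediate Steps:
$Q{\left(Y,q \right)} = \left(-3 + Y\right) \left(4 + q\right)$ ($Q{\left(Y,q \right)} = \left(4 + q\right) \left(-3 + Y\right) = \left(-3 + Y\right) \left(4 + q\right)$)
$Q{\left(9,8 \right)} c = \left(-12 - 24 + 4 \cdot 9 + 9 \cdot 8\right) 9 = \left(-12 - 24 + 36 + 72\right) 9 = 72 \cdot 9 = 648$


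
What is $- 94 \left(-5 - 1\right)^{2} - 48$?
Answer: $-3432$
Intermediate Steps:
$- 94 \left(-5 - 1\right)^{2} - 48 = - 94 \left(-6\right)^{2} - 48 = \left(-94\right) 36 - 48 = -3384 - 48 = -3432$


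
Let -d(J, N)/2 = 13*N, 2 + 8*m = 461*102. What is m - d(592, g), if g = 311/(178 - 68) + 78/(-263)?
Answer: 171939613/28930 ≈ 5943.3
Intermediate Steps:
g = 73213/28930 (g = 311/110 + 78*(-1/263) = 311*(1/110) - 78/263 = 311/110 - 78/263 = 73213/28930 ≈ 2.5307)
m = 11755/2 (m = -1/4 + (461*102)/8 = -1/4 + (1/8)*47022 = -1/4 + 23511/4 = 11755/2 ≈ 5877.5)
d(J, N) = -26*N
m - d(592, g) = 11755/2 - (-26)*73213/28930 = 11755/2 - 1*(-951769/14465) = 11755/2 + 951769/14465 = 171939613/28930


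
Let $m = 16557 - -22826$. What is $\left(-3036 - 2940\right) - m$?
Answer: $-45359$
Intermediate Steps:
$m = 39383$ ($m = 16557 + 22826 = 39383$)
$\left(-3036 - 2940\right) - m = \left(-3036 - 2940\right) - 39383 = -5976 - 39383 = -45359$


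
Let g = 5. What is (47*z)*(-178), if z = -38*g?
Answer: 1589540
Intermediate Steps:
z = -190 (z = -38*5 = -190)
(47*z)*(-178) = (47*(-190))*(-178) = -8930*(-178) = 1589540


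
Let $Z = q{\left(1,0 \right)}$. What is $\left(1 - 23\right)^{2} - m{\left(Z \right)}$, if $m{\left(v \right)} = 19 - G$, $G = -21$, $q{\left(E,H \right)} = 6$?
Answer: $444$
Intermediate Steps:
$Z = 6$
$m{\left(v \right)} = 40$ ($m{\left(v \right)} = 19 - -21 = 19 + 21 = 40$)
$\left(1 - 23\right)^{2} - m{\left(Z \right)} = \left(1 - 23\right)^{2} - 40 = \left(-22\right)^{2} - 40 = 484 - 40 = 444$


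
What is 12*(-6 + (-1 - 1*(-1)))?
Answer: -72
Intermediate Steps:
12*(-6 + (-1 - 1*(-1))) = 12*(-6 + (-1 + 1)) = 12*(-6 + 0) = 12*(-6) = -72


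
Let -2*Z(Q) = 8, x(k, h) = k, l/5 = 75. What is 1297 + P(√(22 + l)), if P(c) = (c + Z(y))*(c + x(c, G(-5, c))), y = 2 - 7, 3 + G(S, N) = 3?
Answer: 2091 - 8*√397 ≈ 1931.6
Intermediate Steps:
l = 375 (l = 5*75 = 375)
G(S, N) = 0 (G(S, N) = -3 + 3 = 0)
y = -5
Z(Q) = -4 (Z(Q) = -½*8 = -4)
P(c) = 2*c*(-4 + c) (P(c) = (c - 4)*(c + c) = (-4 + c)*(2*c) = 2*c*(-4 + c))
1297 + P(√(22 + l)) = 1297 + 2*√(22 + 375)*(-4 + √(22 + 375)) = 1297 + 2*√397*(-4 + √397)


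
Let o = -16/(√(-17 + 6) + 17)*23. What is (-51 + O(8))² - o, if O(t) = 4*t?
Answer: 28639/75 - 92*I*√11/75 ≈ 381.85 - 4.0684*I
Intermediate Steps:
o = -368/(17 + I*√11) (o = -16/(√(-11) + 17)*23 = -16/(I*√11 + 17)*23 = -16/(17 + I*√11)*23 = -368/(17 + I*√11) ≈ -20.853 + 4.0684*I)
(-51 + O(8))² - o = (-51 + 4*8)² - (-1564/75 + 92*I*√11/75) = (-51 + 32)² + (1564/75 - 92*I*√11/75) = (-19)² + (1564/75 - 92*I*√11/75) = 361 + (1564/75 - 92*I*√11/75) = 28639/75 - 92*I*√11/75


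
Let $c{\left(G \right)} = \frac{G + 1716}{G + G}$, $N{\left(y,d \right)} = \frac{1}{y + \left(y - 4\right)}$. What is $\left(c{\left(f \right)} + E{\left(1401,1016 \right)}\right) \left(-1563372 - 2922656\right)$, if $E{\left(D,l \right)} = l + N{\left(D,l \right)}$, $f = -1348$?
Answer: $- \frac{2148548220517230}{471463} \approx -4.5572 \cdot 10^{9}$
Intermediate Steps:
$N{\left(y,d \right)} = \frac{1}{-4 + 2 y}$ ($N{\left(y,d \right)} = \frac{1}{y + \left(y - 4\right)} = \frac{1}{y + \left(-4 + y\right)} = \frac{1}{-4 + 2 y}$)
$c{\left(G \right)} = \frac{1716 + G}{2 G}$
$E{\left(D,l \right)} = l + \frac{1}{2 \left(-2 + D\right)}$
$\left(c{\left(f \right)} + E{\left(1401,1016 \right)}\right) \left(-1563372 - 2922656\right) = \left(\frac{1716 - 1348}{2 \left(-1348\right)} + \frac{\frac{1}{2} + 1016 \left(-2 + 1401\right)}{-2 + 1401}\right) \left(-1563372 - 2922656\right) = \left(\frac{1}{2} \left(- \frac{1}{1348}\right) 368 + \frac{\frac{1}{2} + 1016 \cdot 1399}{1399}\right) \left(-4486028\right) = \left(- \frac{46}{337} + \frac{\frac{1}{2} + 1421384}{1399}\right) \left(-4486028\right) = \left(- \frac{46}{337} + \frac{1}{1399} \cdot \frac{2842769}{2}\right) \left(-4486028\right) = \left(- \frac{46}{337} + \frac{2842769}{2798}\right) \left(-4486028\right) = \frac{957884445}{942926} \left(-4486028\right) = - \frac{2148548220517230}{471463}$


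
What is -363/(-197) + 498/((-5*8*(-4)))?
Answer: 78093/15760 ≈ 4.9551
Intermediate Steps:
-363/(-197) + 498/((-5*8*(-4))) = -363*(-1/197) + 498/((-40*(-4))) = 363/197 + 498/160 = 363/197 + 498*(1/160) = 363/197 + 249/80 = 78093/15760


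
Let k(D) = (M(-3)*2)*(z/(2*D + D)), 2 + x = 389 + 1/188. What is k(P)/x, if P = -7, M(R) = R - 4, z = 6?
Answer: 752/72757 ≈ 0.010336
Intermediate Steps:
M(R) = -4 + R
x = 72757/188 (x = -2 + (389 + 1/188) = -2 + 73133/188 = 72757/188 ≈ 387.01)
k(D) = -28/D (k(D) = ((-4 - 3)*2)*(6/(2*D + D)) = (-7*2)*(6/((3*D))) = -84*1/(3*D) = -28/D)
k(P)/x = (-28/(-7))/(72757/188) = -28*(-⅐)*(188/72757) = 4*(188/72757) = 752/72757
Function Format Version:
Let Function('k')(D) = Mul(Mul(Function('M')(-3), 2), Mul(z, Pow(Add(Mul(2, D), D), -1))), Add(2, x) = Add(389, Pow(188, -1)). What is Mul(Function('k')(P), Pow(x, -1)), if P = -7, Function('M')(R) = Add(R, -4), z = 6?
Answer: Rational(752, 72757) ≈ 0.010336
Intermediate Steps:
Function('M')(R) = Add(-4, R)
x = Rational(72757, 188) (x = Add(-2, Add(389, Pow(188, -1))) = Add(-2, Add(389, Rational(1, 188))) = Add(-2, Rational(73133, 188)) = Rational(72757, 188) ≈ 387.01)
Function('k')(D) = Mul(-28, Pow(D, -1)) (Function('k')(D) = Mul(Mul(Add(-4, -3), 2), Mul(6, Pow(Add(Mul(2, D), D), -1))) = Mul(Mul(-7, 2), Mul(6, Pow(Mul(3, D), -1))) = Mul(-14, Mul(6, Mul(Rational(1, 3), Pow(D, -1)))) = Mul(-14, Mul(2, Pow(D, -1))) = Mul(-28, Pow(D, -1)))
Mul(Function('k')(P), Pow(x, -1)) = Mul(Mul(-28, Pow(-7, -1)), Pow(Rational(72757, 188), -1)) = Mul(Mul(-28, Rational(-1, 7)), Rational(188, 72757)) = Mul(4, Rational(188, 72757)) = Rational(752, 72757)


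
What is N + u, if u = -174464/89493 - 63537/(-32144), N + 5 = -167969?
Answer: -483204511272283/2876662992 ≈ -1.6797e+5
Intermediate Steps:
N = -167974 (N = -5 - 167969 = -167974)
u = 78145925/2876662992 (u = -174464*1/89493 - 63537*(-1/32144) = -174464/89493 + 63537/32144 = 78145925/2876662992 ≈ 0.027165)
N + u = -167974 + 78145925/2876662992 = -483204511272283/2876662992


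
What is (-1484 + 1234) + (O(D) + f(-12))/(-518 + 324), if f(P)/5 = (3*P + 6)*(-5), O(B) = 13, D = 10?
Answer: -49263/194 ≈ -253.93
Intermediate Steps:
f(P) = -150 - 75*P (f(P) = 5*((3*P + 6)*(-5)) = 5*((6 + 3*P)*(-5)) = 5*(-30 - 15*P) = -150 - 75*P)
(-1484 + 1234) + (O(D) + f(-12))/(-518 + 324) = (-1484 + 1234) + (13 + (-150 - 75*(-12)))/(-518 + 324) = -250 + (13 + (-150 + 900))/(-194) = -250 + (13 + 750)*(-1/194) = -250 + 763*(-1/194) = -250 - 763/194 = -49263/194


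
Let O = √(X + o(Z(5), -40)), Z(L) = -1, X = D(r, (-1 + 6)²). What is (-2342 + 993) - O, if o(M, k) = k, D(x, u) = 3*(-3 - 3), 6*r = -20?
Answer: -1349 - I*√58 ≈ -1349.0 - 7.6158*I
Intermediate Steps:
r = -10/3 (r = (⅙)*(-20) = -10/3 ≈ -3.3333)
D(x, u) = -18 (D(x, u) = 3*(-6) = -18)
X = -18
O = I*√58 (O = √(-18 - 40) = √(-58) = I*√58 ≈ 7.6158*I)
(-2342 + 993) - O = (-2342 + 993) - I*√58 = -1349 - I*√58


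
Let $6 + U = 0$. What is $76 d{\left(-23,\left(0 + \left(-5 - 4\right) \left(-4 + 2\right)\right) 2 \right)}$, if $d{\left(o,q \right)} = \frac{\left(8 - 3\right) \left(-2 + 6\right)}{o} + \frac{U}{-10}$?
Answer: $- \frac{2356}{115} \approx -20.487$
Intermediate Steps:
$U = -6$ ($U = -6 + 0 = -6$)
$d{\left(o,q \right)} = \frac{3}{5} + \frac{20}{o}$ ($d{\left(o,q \right)} = \frac{\left(8 - 3\right) \left(-2 + 6\right)}{o} - \frac{6}{-10} = \frac{5 \cdot 4}{o} - - \frac{3}{5} = \frac{20}{o} + \frac{3}{5} = \frac{3}{5} + \frac{20}{o}$)
$76 d{\left(-23,\left(0 + \left(-5 - 4\right) \left(-4 + 2\right)\right) 2 \right)} = 76 \left(\frac{3}{5} + \frac{20}{-23}\right) = 76 \left(\frac{3}{5} + 20 \left(- \frac{1}{23}\right)\right) = 76 \left(\frac{3}{5} - \frac{20}{23}\right) = 76 \left(- \frac{31}{115}\right) = - \frac{2356}{115}$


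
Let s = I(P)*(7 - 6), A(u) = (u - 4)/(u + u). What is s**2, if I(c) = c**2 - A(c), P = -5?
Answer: 58081/100 ≈ 580.81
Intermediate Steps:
A(u) = (-4 + u)/(2*u) (A(u) = (-4 + u)/((2*u)) = (-4 + u)*(1/(2*u)) = (-4 + u)/(2*u))
I(c) = c**2 - (-4 + c)/(2*c)
s = 241/10 (s = ((2 + (-5)**3 - 1/2*(-5))/(-5))*(7 - 6) = -(2 - 125 + 5/2)/5*1 = -1/5*(-241/2)*1 = (241/10)*1 = 241/10 ≈ 24.100)
s**2 = (241/10)**2 = 58081/100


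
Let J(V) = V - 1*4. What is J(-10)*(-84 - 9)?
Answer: 1302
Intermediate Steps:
J(V) = -4 + V (J(V) = V - 4 = -4 + V)
J(-10)*(-84 - 9) = (-4 - 10)*(-84 - 9) = -14*(-93) = 1302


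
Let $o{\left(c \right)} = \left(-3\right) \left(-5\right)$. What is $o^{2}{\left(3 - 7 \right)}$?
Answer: $225$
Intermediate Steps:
$o{\left(c \right)} = 15$
$o^{2}{\left(3 - 7 \right)} = 15^{2} = 225$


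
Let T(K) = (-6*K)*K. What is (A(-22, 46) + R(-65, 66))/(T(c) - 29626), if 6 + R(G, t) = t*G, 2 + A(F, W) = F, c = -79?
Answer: 135/2096 ≈ 0.064408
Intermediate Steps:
A(F, W) = -2 + F
R(G, t) = -6 + G*t (R(G, t) = -6 + t*G = -6 + G*t)
T(K) = -6*K²
(A(-22, 46) + R(-65, 66))/(T(c) - 29626) = ((-2 - 22) + (-6 - 65*66))/(-6*(-79)² - 29626) = (-24 + (-6 - 4290))/(-6*6241 - 29626) = (-24 - 4296)/(-37446 - 29626) = -4320/(-67072) = -4320*(-1/67072) = 135/2096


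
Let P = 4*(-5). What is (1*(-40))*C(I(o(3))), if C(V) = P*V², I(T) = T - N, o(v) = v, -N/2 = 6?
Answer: 180000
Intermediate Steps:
N = -12 (N = -2*6 = -12)
P = -20
I(T) = 12 + T (I(T) = T - 1*(-12) = T + 12 = 12 + T)
C(V) = -20*V²
(1*(-40))*C(I(o(3))) = (1*(-40))*(-20*(12 + 3)²) = -(-800)*15² = -(-800)*225 = -40*(-4500) = 180000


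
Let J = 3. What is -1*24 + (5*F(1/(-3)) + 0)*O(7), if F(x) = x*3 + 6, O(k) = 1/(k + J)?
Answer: -43/2 ≈ -21.500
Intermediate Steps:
O(k) = 1/(3 + k) (O(k) = 1/(k + 3) = 1/(3 + k))
F(x) = 6 + 3*x (F(x) = 3*x + 6 = 6 + 3*x)
-1*24 + (5*F(1/(-3)) + 0)*O(7) = -1*24 + (5*(6 + 3/(-3)) + 0)/(3 + 7) = -24 + (5*(6 + 3*(-⅓)) + 0)/10 = -24 + (5*(6 - 1) + 0)*(⅒) = -24 + (5*5 + 0)*(⅒) = -24 + (25 + 0)*(⅒) = -24 + 25*(⅒) = -24 + 5/2 = -43/2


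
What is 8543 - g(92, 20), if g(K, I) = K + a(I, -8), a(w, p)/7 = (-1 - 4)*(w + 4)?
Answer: 9291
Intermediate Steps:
a(w, p) = -140 - 35*w (a(w, p) = 7*((-1 - 4)*(w + 4)) = 7*(-5*(4 + w)) = 7*(-20 - 5*w) = -140 - 35*w)
g(K, I) = -140 + K - 35*I (g(K, I) = K + (-140 - 35*I) = -140 + K - 35*I)
8543 - g(92, 20) = 8543 - (-140 + 92 - 35*20) = 8543 - (-140 + 92 - 700) = 8543 - 1*(-748) = 8543 + 748 = 9291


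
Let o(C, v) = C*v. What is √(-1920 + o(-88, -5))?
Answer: 2*I*√370 ≈ 38.471*I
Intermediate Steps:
√(-1920 + o(-88, -5)) = √(-1920 - 88*(-5)) = √(-1920 + 440) = √(-1480) = 2*I*√370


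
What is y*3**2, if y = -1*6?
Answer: -54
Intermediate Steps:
y = -6
y*3**2 = -6*3**2 = -6*9 = -54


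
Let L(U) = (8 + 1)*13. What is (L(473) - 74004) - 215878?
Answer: -289765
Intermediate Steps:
L(U) = 117 (L(U) = 9*13 = 117)
(L(473) - 74004) - 215878 = (117 - 74004) - 215878 = -73887 - 215878 = -289765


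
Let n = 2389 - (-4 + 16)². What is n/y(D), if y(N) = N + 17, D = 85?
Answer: 2245/102 ≈ 22.010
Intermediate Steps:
n = 2245 (n = 2389 - 1*12² = 2389 - 1*144 = 2389 - 144 = 2245)
y(N) = 17 + N
n/y(D) = 2245/(17 + 85) = 2245/102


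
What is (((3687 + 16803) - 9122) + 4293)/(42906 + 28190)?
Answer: 15661/71096 ≈ 0.22028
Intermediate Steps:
(((3687 + 16803) - 9122) + 4293)/(42906 + 28190) = ((20490 - 9122) + 4293)/71096 = (11368 + 4293)*(1/71096) = 15661*(1/71096) = 15661/71096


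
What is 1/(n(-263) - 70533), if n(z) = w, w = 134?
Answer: -1/70399 ≈ -1.4205e-5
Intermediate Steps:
n(z) = 134
1/(n(-263) - 70533) = 1/(134 - 70533) = 1/(-70399) = -1/70399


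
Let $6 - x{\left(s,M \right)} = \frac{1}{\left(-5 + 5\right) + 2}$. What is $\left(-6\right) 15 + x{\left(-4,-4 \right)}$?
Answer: $- \frac{169}{2} \approx -84.5$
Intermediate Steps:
$x{\left(s,M \right)} = \frac{11}{2}$ ($x{\left(s,M \right)} = 6 - \frac{1}{\left(-5 + 5\right) + 2} = 6 - \frac{1}{0 + 2} = 6 - \frac{1}{2} = \frac{11}{2}$)
$\left(-6\right) 15 + x{\left(-4,-4 \right)} = \left(-6\right) 15 + \frac{11}{2} = -90 + \frac{11}{2} = - \frac{169}{2}$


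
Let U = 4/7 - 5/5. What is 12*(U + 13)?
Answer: 1056/7 ≈ 150.86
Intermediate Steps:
U = -3/7 (U = 4*(⅐) - 5*⅕ = 4/7 - 1 = -3/7 ≈ -0.42857)
12*(U + 13) = 12*(-3/7 + 13) = 12*(88/7) = 1056/7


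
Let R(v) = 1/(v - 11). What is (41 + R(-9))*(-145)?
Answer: -23751/4 ≈ -5937.8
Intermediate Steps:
R(v) = 1/(-11 + v)
(41 + R(-9))*(-145) = (41 + 1/(-11 - 9))*(-145) = (41 + 1/(-20))*(-145) = (41 - 1/20)*(-145) = (819/20)*(-145) = -23751/4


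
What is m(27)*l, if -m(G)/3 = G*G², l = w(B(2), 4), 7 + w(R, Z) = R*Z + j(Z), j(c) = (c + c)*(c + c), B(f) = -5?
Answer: -2184813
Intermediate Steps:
j(c) = 4*c² (j(c) = (2*c)*(2*c) = 4*c²)
w(R, Z) = -7 + 4*Z² + R*Z (w(R, Z) = -7 + (R*Z + 4*Z²) = -7 + (4*Z² + R*Z) = -7 + 4*Z² + R*Z)
l = 37 (l = -7 + 4*4² - 5*4 = -7 + 4*16 - 20 = -7 + 64 - 20 = 37)
m(G) = -3*G³ (m(G) = -3*G*G² = -3*G³)
m(27)*l = -3*27³*37 = -3*19683*37 = -59049*37 = -2184813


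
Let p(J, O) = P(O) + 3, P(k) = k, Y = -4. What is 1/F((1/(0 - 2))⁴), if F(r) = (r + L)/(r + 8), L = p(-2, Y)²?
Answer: 129/17 ≈ 7.5882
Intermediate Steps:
p(J, O) = 3 + O (p(J, O) = O + 3 = 3 + O)
L = 1 (L = (3 - 4)² = (-1)² = 1)
F(r) = (1 + r)/(8 + r) (F(r) = (r + 1)/(r + 8) = (1 + r)/(8 + r))
1/F((1/(0 - 2))⁴) = 1/((1 + (1/(0 - 2))⁴)/(8 + (1/(0 - 2))⁴)) = 1/((1 + (1/(-2))⁴)/(8 + (1/(-2))⁴)) = 1/((1 + (-½)⁴)/(8 + (-½)⁴)) = 1/((1 + 1/16)/(8 + 1/16)) = 1/((17/16)/(129/16)) = 1/((16/129)*(17/16)) = 1/(17/129) = 129/17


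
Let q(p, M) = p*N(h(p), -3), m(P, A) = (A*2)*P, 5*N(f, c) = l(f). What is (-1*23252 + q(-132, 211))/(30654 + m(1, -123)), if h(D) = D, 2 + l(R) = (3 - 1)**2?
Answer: -29131/38010 ≈ -0.76640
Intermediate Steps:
l(R) = 2 (l(R) = -2 + (3 - 1)**2 = -2 + 2**2 = -2 + 4 = 2)
N(f, c) = 2/5 (N(f, c) = (1/5)*2 = 2/5)
m(P, A) = 2*A*P (m(P, A) = (2*A)*P = 2*A*P)
q(p, M) = 2*p/5 (q(p, M) = p*(2/5) = 2*p/5)
(-1*23252 + q(-132, 211))/(30654 + m(1, -123)) = (-1*23252 + (2/5)*(-132))/(30654 + 2*(-123)*1) = (-23252 - 264/5)/(30654 - 246) = -116524/5/30408 = -116524/5*1/30408 = -29131/38010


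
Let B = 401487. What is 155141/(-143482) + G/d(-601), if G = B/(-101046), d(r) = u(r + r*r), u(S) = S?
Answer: -942159887934889/871346758537200 ≈ -1.0813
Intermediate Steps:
d(r) = r + r² (d(r) = r + r*r = r + r²)
G = -133829/33682 (G = 401487/(-101046) = 401487*(-1/101046) = -133829/33682 ≈ -3.9733)
155141/(-143482) + G/d(-601) = 155141/(-143482) - 133829*(-1/(601*(1 - 601)))/33682 = 155141*(-1/143482) - 133829/(33682*((-601*(-600)))) = -155141/143482 - 133829/33682/360600 = -155141/143482 - 133829/33682*1/360600 = -155141/143482 - 133829/12145729200 = -942159887934889/871346758537200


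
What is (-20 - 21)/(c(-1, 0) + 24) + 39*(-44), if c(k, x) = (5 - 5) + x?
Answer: -41225/24 ≈ -1717.7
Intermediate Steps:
c(k, x) = x (c(k, x) = 0 + x = x)
(-20 - 21)/(c(-1, 0) + 24) + 39*(-44) = (-20 - 21)/(0 + 24) + 39*(-44) = -41/24 - 1716 = -41225/24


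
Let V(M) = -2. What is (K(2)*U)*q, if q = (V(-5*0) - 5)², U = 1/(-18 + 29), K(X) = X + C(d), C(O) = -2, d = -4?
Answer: 0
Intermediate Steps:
K(X) = -2 + X (K(X) = X - 2 = -2 + X)
U = 1/11 ≈ 0.090909
q = 49 (q = (-2 - 5)² = (-7)² = 49)
(K(2)*U)*q = ((-2 + 2)*(1/11))*49 = (0*(1/11))*49 = 0*49 = 0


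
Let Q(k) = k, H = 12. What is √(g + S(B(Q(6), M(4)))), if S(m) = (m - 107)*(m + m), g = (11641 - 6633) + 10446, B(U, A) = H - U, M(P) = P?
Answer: √14242 ≈ 119.34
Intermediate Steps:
B(U, A) = 12 - U
g = 15454 (g = 5008 + 10446 = 15454)
S(m) = 2*m*(-107 + m) (S(m) = (-107 + m)*(2*m) = 2*m*(-107 + m))
√(g + S(B(Q(6), M(4)))) = √(15454 + 2*(12 - 1*6)*(-107 + (12 - 1*6))) = √(15454 + 2*(12 - 6)*(-107 + (12 - 6))) = √(15454 + 2*6*(-107 + 6)) = √(15454 + 2*6*(-101)) = √(15454 - 1212) = √14242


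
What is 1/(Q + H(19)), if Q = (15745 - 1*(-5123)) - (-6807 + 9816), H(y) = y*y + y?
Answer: 1/18239 ≈ 5.4828e-5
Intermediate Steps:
H(y) = y + y**2 (H(y) = y**2 + y = y + y**2)
Q = 17859 (Q = (15745 + 5123) - 1*3009 = 20868 - 3009 = 17859)
1/(Q + H(19)) = 1/(17859 + 19*(1 + 19)) = 1/(17859 + 19*20) = 1/(17859 + 380) = 1/18239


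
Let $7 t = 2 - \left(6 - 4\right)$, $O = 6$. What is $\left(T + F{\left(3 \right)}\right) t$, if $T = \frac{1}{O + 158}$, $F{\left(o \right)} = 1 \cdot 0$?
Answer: $0$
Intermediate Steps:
$F{\left(o \right)} = 0$
$t = 0$ ($t = \frac{2 - \left(6 - 4\right)}{7} = \frac{2 - 2}{7} = \frac{1}{7} \cdot 0 = 0$)
$T = \frac{1}{164}$ ($T = \frac{1}{6 + 158} = \frac{1}{164} \approx 0.0060976$)
$\left(T + F{\left(3 \right)}\right) t = \left(\frac{1}{164} + 0\right) 0 = \frac{1}{164} \cdot 0 = 0$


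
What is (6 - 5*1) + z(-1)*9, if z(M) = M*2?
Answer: -17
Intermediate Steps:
z(M) = 2*M
(6 - 5*1) + z(-1)*9 = (6 - 5*1) + (2*(-1))*9 = (6 - 5) - 2*9 = 1 - 18 = -17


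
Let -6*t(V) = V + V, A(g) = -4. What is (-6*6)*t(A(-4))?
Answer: -48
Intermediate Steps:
t(V) = -V/3 (t(V) = -(V + V)/6 = -V/3)
(-6*6)*t(A(-4)) = (-6*6)*(-1/3*(-4)) = -36*4/3 = -48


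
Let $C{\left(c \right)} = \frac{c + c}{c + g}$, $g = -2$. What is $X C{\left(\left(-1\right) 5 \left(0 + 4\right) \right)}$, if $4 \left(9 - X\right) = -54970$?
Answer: $\frac{275030}{11} \approx 25003.0$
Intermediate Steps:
$X = \frac{27503}{2}$ ($X = 9 - - \frac{27485}{2} = 9 + \frac{27485}{2} = \frac{27503}{2} \approx 13752.0$)
$C{\left(c \right)} = \frac{2 c}{-2 + c}$ ($C{\left(c \right)} = \frac{c + c}{c - 2} = \frac{2 c}{-2 + c}$)
$X C{\left(\left(-1\right) 5 \left(0 + 4\right) \right)} = \frac{27503 \frac{2 \left(-1\right) 5 \left(0 + 4\right)}{-2 + \left(-1\right) 5 \left(0 + 4\right)}}{2} = \frac{27503 \frac{2 \left(\left(-5\right) 4\right)}{-2 - 20}}{2} = \frac{27503 \cdot 2 \left(-20\right) \frac{1}{-2 - 20}}{2} = \frac{27503 \cdot 2 \left(-20\right) \frac{1}{-22}}{2} = \frac{27503 \cdot 2 \left(-20\right) \left(- \frac{1}{22}\right)}{2} = \frac{27503}{2} \cdot \frac{20}{11} = \frac{275030}{11}$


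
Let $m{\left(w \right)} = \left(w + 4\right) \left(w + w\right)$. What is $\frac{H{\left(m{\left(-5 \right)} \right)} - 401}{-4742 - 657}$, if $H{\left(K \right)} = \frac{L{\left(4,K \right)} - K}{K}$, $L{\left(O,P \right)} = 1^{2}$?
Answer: $\frac{4019}{53990} \approx 0.07444$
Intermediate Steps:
$L{\left(O,P \right)} = 1$
$m{\left(w \right)} = 2 w \left(4 + w\right)$ ($m{\left(w \right)} = \left(4 + w\right) 2 w = 2 w \left(4 + w\right)$)
$H{\left(K \right)} = \frac{1 - K}{K}$
$\frac{H{\left(m{\left(-5 \right)} \right)} - 401}{-4742 - 657} = \frac{\frac{1 - 2 \left(-5\right) \left(4 - 5\right)}{2 \left(-5\right) \left(4 - 5\right)} - 401}{-4742 - 657} = \frac{\frac{1 - 2 \left(-5\right) \left(-1\right)}{2 \left(-5\right) \left(-1\right)} - 401}{-5399} = \left(\frac{1 - 10}{10} - 401\right) \left(- \frac{1}{5399}\right) = \left(\frac{1}{10} \left(-9\right) - 401\right) \left(- \frac{1}{5399}\right) = \left(- \frac{9}{10} - 401\right) \left(- \frac{1}{5399}\right) = \left(- \frac{4019}{10}\right) \left(- \frac{1}{5399}\right) = \frac{4019}{53990}$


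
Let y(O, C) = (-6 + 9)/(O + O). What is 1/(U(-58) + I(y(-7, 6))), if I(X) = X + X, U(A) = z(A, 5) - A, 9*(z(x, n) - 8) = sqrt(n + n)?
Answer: 260253/17064671 - 441*sqrt(10)/17064671 ≈ 0.015169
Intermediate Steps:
z(x, n) = 8 + sqrt(2)*sqrt(n)/9 (z(x, n) = 8 + sqrt(n + n)/9 = 8 + sqrt(2*n)/9 = 8 + (sqrt(2)*sqrt(n))/9 = 8 + sqrt(2)*sqrt(n)/9)
y(O, C) = 3/(2*O) (y(O, C) = 3/((2*O)) = 3*(1/(2*O)) = 3/(2*O))
U(A) = 8 - A + sqrt(10)/9 (U(A) = (8 + sqrt(2)*sqrt(5)/9) - A = (8 + sqrt(10)/9) - A = 8 - A + sqrt(10)/9)
I(X) = 2*X
1/(U(-58) + I(y(-7, 6))) = 1/((8 - 1*(-58) + sqrt(10)/9) + 2*((3/2)/(-7))) = 1/((8 + 58 + sqrt(10)/9) + 2*((3/2)*(-1/7))) = 1/((66 + sqrt(10)/9) + 2*(-3/14)) = 1/((66 + sqrt(10)/9) - 3/7) = 1/(459/7 + sqrt(10)/9)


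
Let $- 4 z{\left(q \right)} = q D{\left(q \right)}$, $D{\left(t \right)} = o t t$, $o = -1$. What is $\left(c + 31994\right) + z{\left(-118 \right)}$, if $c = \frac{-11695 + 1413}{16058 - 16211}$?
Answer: $- \frac{57940610}{153} \approx -3.787 \cdot 10^{5}$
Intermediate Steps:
$D{\left(t \right)} = - t^{2}$ ($D{\left(t \right)} = - t t = - t^{2}$)
$c = \frac{10282}{153}$ ($c = - \frac{10282}{-153} = \left(-10282\right) \left(- \frac{1}{153}\right) = \frac{10282}{153} \approx 67.203$)
$z{\left(q \right)} = \frac{q^{3}}{4}$ ($z{\left(q \right)} = - \frac{q \left(- q^{2}\right)}{4} = - \frac{\left(-1\right) q^{3}}{4} = \frac{q^{3}}{4}$)
$\left(c + 31994\right) + z{\left(-118 \right)} = \left(\frac{10282}{153} + 31994\right) + \frac{\left(-118\right)^{3}}{4} = \frac{4905364}{153} + \frac{1}{4} \left(-1643032\right) = \frac{4905364}{153} - 410758 = - \frac{57940610}{153}$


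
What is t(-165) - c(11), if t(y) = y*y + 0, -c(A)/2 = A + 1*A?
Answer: 27269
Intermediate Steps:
c(A) = -4*A (c(A) = -2*(A + 1*A) = -2*(A + A) = -4*A)
t(y) = y**2 (t(y) = y**2 + 0 = y**2)
t(-165) - c(11) = (-165)**2 - (-4)*11 = 27225 - 1*(-44) = 27225 + 44 = 27269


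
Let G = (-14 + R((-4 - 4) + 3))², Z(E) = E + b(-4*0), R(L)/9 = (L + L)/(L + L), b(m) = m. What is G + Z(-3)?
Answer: 22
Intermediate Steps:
R(L) = 9 (R(L) = 9*((L + L)/(L + L)) = 9*((2*L)/((2*L))) = 9*((2*L)*(1/(2*L))) = 9*1 = 9)
Z(E) = E (Z(E) = E - 4*0 = E + 0 = E)
G = 25 (G = (-14 + 9)² = (-5)² = 25)
G + Z(-3) = 25 - 3 = 22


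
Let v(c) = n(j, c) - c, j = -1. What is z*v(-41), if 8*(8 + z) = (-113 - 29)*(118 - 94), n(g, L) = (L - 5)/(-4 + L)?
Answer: -820694/45 ≈ -18238.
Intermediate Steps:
n(g, L) = (-5 + L)/(-4 + L)
z = -434 (z = -8 + ((-113 - 29)*(118 - 94))/8 = -8 + (-142*24)/8 = -8 + (⅛)*(-3408) = -8 - 426 = -434)
v(c) = -c + (-5 + c)/(-4 + c) (v(c) = (-5 + c)/(-4 + c) - c = -c + (-5 + c)/(-4 + c))
z*v(-41) = -434*(-5 - 41 - 1*(-41)*(-4 - 41))/(-4 - 41) = -434*(-5 - 41 - 1*(-41)*(-45))/(-45) = -(-434)*(-5 - 41 - 1845)/45 = -(-434)*(-1891)/45 = -434*1891/45 = -820694/45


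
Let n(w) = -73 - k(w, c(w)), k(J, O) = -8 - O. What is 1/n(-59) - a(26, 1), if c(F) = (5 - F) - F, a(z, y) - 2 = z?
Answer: -1623/58 ≈ -27.983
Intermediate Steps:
a(z, y) = 2 + z
c(F) = 5 - 2*F
n(w) = -60 - 2*w (n(w) = -73 - (-8 - (5 - 2*w)) = -73 - (-8 + (-5 + 2*w)) = -73 - (-13 + 2*w) = -73 + (13 - 2*w) = -60 - 2*w)
1/n(-59) - a(26, 1) = 1/(-60 - 2*(-59)) - (2 + 26) = 1/(-60 + 118) - 1*28 = 1/58 - 28 = -1623/58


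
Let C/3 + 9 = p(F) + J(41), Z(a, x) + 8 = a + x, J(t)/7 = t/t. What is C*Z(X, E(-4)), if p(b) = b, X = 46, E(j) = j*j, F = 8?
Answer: 972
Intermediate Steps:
J(t) = 7 (J(t) = 7*(t/t) = 7*1 = 7)
E(j) = j**2
Z(a, x) = -8 + a + x (Z(a, x) = -8 + (a + x) = -8 + a + x)
C = 18 (C = -27 + 3*(8 + 7) = -27 + 3*15 = -27 + 45 = 18)
C*Z(X, E(-4)) = 18*(-8 + 46 + (-4)**2) = 18*(-8 + 46 + 16) = 18*54 = 972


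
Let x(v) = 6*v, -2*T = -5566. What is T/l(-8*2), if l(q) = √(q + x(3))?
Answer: 2783*√2/2 ≈ 1967.9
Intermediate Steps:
T = 2783 (T = -½*(-5566) = 2783)
l(q) = √(18 + q) (l(q) = √(q + 6*3) = √(q + 18) = √(18 + q))
T/l(-8*2) = 2783/(√(18 - 8*2)) = 2783/(√(18 - 16)) = 2783/(√2) = 2783*(√2/2) = 2783*√2/2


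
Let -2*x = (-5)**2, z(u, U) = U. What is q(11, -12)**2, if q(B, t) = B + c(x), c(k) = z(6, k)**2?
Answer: 447561/16 ≈ 27973.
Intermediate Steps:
x = -25/2 (x = -1/2*(-5)**2 = -1/2*25 = -25/2 ≈ -12.500)
c(k) = k**2
q(B, t) = 625/4 + B (q(B, t) = B + (-25/2)**2 = B + 625/4 = 625/4 + B)
q(11, -12)**2 = (625/4 + 11)**2 = (669/4)**2 = 447561/16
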